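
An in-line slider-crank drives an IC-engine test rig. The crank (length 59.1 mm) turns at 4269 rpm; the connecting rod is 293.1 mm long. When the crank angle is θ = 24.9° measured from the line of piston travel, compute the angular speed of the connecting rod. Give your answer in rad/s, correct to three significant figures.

82.1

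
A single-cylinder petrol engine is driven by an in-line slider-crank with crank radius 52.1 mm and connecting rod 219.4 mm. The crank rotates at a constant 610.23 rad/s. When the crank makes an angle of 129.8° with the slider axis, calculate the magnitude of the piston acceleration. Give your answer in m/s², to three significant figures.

ω = 610.2 rad/s
x(θ) = r cosθ + √(L² − r² sin²θ); with ω constant, a = ω²·d²x/dθ².
d²x/dθ² = −r cosθ − r²(cos2θ)/√u − r⁴ sin²2θ/(4u^{3/2}),  u = L² − r² sin²θ = 0.0465342 m².
Substituting r = 0.0521 m, L = 0.2194 m, θ = 129.8°: d²x/dθ² = +0.035444 m.
a = ω²·d²x/dθ² = (610.2)²·(+0.035444) = +13199 m/s²;  |a| = 13199 m/s².

13200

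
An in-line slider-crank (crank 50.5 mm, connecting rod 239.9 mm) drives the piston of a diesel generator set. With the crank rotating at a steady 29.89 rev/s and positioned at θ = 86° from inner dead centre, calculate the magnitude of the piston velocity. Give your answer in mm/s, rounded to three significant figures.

9600

ω = 2π·29.9 = 187.8 rad/s
For an in-line slider-crank, x = r cosθ + √(L² − r² sin²θ), so v = −rω sinθ·[1 + r cosθ/√(L² − r² sin²θ)].
With r = 0.0505 m, L = 0.2399 m, θ = 86°: √(L² − r² sin²θ) = 0.23455 m.
v = −0.0505·187.8·0.99756·[1 + 0.0505·0.06976/0.23455] = -9.6031 m/s.
|v| = 9.6031 m/s = 9603.1 mm/s.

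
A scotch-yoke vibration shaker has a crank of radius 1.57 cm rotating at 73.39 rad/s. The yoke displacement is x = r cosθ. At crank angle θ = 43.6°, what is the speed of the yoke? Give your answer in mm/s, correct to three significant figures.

795

ω = 73.39 rad/s
x = r cosθ ⇒ ẋ = −rω sinθ.
|v| = rω|sinθ| = 0.0157·73.39·|sin 43.6°| = 0.7946 m/s = 794.6 mm/s.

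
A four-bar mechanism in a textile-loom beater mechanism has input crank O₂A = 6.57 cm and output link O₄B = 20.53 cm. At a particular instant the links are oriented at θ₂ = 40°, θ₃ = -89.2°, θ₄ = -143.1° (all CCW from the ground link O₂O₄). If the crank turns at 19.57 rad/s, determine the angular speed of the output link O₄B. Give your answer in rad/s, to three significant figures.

6.01

ω₂ = 19.57 rad/s
Differentiating the loop-closure r₂e^{iθ₂}+r₃e^{iθ₃}=r₁+r₄e^{iθ₄} gives r₂ω₂e^{iθ₂}+r₃ω₃e^{iθ₃}=r₄ω₄e^{iθ₄}.
Eliminating the other unknown: ω₄ = r₂ω₂ sin(θ₂−θ₃) / [r₄ sin(θ₄−θ₃)].
Numerator sine = +0.77494; denominator sine = -0.80799.
Result = 0.0657·19.57·(+0.77494) / (0.2053·(-0.80799)) = -6.0066 rad/s; magnitude 6.0066 rad/s.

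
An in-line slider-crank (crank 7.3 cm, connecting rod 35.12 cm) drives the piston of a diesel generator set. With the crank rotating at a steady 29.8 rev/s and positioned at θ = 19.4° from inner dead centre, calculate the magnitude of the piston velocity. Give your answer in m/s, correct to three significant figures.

5.43

ω = 2π·29.8 = 187.2 rad/s
For an in-line slider-crank, x = r cosθ + √(L² − r² sin²θ), so v = −rω sinθ·[1 + r cosθ/√(L² − r² sin²θ)].
With r = 0.073 m, L = 0.3512 m, θ = 19.4°: √(L² − r² sin²θ) = 0.35036 m.
v = −0.073·187.2·0.33216·[1 + 0.073·0.94322/0.35036] = -5.4324 m/s.
|v| = 5.4324 m/s.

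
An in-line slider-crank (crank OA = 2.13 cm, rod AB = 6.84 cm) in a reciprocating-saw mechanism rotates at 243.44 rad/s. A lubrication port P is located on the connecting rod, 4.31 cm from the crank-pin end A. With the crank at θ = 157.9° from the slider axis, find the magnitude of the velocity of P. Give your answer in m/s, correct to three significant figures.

2.39

ω = 243.4 rad/s.  Crank-pin speed |V_A| = rω = 5.1853 m/s, perpendicular to OA.
Rod angle: sinφ = −(r/L) sinθ ⇒ φ = -6.728°; ω_rod = −rω cosθ/√(L²−r²sin²θ) = +70.725 rad/s.
V_P = V_A + ω_rod × AP, with AP = 0.0431 m along the rod.
Components: V_Px = −rω sinθ − a·ω_rod·sinφ = -1.5937 m/s;  V_Py = rω cosθ + a·ω_rod·cosφ = -1.777 m/s.
|V_P| = √(V_Px² + V_Py²) = 2.387 m/s.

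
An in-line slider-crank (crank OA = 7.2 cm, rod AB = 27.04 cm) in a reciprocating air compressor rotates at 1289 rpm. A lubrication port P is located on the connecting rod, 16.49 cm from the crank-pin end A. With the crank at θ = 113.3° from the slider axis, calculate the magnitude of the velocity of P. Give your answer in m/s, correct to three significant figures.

8.47

ω = 135 rad/s.  Crank-pin speed |V_A| = rω = 9.7188 m/s, perpendicular to OA.
Rod angle: sinφ = −(r/L) sinθ ⇒ φ = -14.156°; ω_rod = −rω cosθ/√(L²−r²sin²θ) = +14.662 rad/s.
V_P = V_A + ω_rod × AP, with AP = 0.1649 m along the rod.
Components: V_Px = −rω sinθ − a·ω_rod·sinφ = -8.3349 m/s;  V_Py = rω cosθ + a·ω_rod·cosφ = -1.4999 m/s.
|V_P| = √(V_Px² + V_Py²) = 8.4688 m/s.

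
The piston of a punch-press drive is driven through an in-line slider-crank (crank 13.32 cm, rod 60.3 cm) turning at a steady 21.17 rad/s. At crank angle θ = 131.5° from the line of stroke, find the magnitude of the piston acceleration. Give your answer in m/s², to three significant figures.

41.0

ω = 21.17 rad/s
x(θ) = r cosθ + √(L² − r² sin²θ); with ω constant, a = ω²·d²x/dθ².
d²x/dθ² = −r cosθ − r²(cos2θ)/√u − r⁴ sin²2θ/(4u^{3/2}),  u = L² − r² sin²θ = 0.353657 m².
Substituting r = 0.1332 m, L = 0.603 m, θ = 131.5°: d²x/dθ² = +0.091528 m.
a = ω²·d²x/dθ² = (21.17)²·(+0.091528) = +41.02 m/s²;  |a| = 41.02 m/s².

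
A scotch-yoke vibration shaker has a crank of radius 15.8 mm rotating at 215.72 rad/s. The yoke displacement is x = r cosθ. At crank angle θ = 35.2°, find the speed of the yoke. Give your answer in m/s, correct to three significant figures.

1.96

ω = 215.7 rad/s
x = r cosθ ⇒ ẋ = −rω sinθ.
|v| = rω|sinθ| = 0.0158·215.7·|sin 35.2°| = 1.9647 m/s.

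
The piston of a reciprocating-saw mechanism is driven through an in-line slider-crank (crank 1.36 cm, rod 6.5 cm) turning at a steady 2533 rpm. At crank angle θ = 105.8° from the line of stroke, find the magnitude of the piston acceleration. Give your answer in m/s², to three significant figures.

434

ω = 2π·2533/60 = 265.3 rad/s
x(θ) = r cosθ + √(L² − r² sin²θ); with ω constant, a = ω²·d²x/dθ².
d²x/dθ² = −r cosθ − r²(cos2θ)/√u − r⁴ sin²2θ/(4u^{3/2}),  u = L² − r² sin²θ = 0.00405375 m².
Substituting r = 0.0136 m, L = 0.065 m, θ = 105.8°: d²x/dθ² = +0.0061682 m.
a = ω²·d²x/dθ² = (265.3)²·(+0.0061682) = +434 m/s²;  |a| = 434 m/s².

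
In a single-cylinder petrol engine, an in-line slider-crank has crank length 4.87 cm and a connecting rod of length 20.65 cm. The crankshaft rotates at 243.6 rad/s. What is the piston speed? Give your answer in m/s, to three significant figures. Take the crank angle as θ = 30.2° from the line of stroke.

ω = 243.6 rad/s
For an in-line slider-crank, x = r cosθ + √(L² − r² sin²θ), so v = −rω sinθ·[1 + r cosθ/√(L² − r² sin²θ)].
With r = 0.0487 m, L = 0.2065 m, θ = 30.2°: √(L² − r² sin²θ) = 0.20504 m.
v = −0.0487·243.6·0.50302·[1 + 0.0487·0.86427/0.20504] = -7.1925 m/s.
|v| = 7.1925 m/s.

7.19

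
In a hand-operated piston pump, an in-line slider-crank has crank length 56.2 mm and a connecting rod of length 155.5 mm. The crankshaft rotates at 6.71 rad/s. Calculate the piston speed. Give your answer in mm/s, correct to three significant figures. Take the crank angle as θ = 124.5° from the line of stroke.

ω = 6.71 rad/s
For an in-line slider-crank, x = r cosθ + √(L² − r² sin²θ), so v = −rω sinθ·[1 + r cosθ/√(L² − r² sin²θ)].
With r = 0.0562 m, L = 0.1555 m, θ = 124.5°: √(L² − r² sin²θ) = 0.14844 m.
v = −0.0562·6.71·0.82413·[1 + 0.0562·-0.56641/0.14844] = -0.24414 m/s.
|v| = 0.24414 m/s = 244.14 mm/s.

244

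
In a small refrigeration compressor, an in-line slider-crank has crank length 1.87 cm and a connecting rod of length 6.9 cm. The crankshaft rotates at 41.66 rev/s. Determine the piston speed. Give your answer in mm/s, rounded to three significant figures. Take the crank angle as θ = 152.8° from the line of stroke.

ω = 2π·41.7 = 261.8 rad/s
For an in-line slider-crank, x = r cosθ + √(L² − r² sin²θ), so v = −rω sinθ·[1 + r cosθ/√(L² − r² sin²θ)].
With r = 0.0187 m, L = 0.069 m, θ = 152.8°: √(L² − r² sin²θ) = 0.068469 m.
v = −0.0187·261.8·0.45710·[1 + 0.0187·-0.88942/0.068469] = -1.6939 m/s.
|v| = 1.6939 m/s = 1693.9 mm/s.

1690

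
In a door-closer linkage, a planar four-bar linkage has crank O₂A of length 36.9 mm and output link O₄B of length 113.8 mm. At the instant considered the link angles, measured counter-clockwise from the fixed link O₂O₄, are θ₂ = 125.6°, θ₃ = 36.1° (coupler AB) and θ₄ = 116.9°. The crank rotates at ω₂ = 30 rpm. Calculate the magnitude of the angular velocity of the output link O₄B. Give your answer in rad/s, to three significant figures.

ω₂ = 3.142 rad/s (from 30 rpm).
Differentiating the loop-closure r₂e^{iθ₂}+r₃e^{iθ₃}=r₁+r₄e^{iθ₄} gives r₂ω₂e^{iθ₂}+r₃ω₃e^{iθ₃}=r₄ω₄e^{iθ₄}.
Eliminating the other unknown: ω₄ = r₂ω₂ sin(θ₂−θ₃) / [r₄ sin(θ₄−θ₃)].
Numerator sine = +0.99996; denominator sine = +0.98714.
Result = 0.0369·3.142·(+0.99996) / (0.1138·(+0.98714)) = +1.0319 rad/s; magnitude 1.0319 rad/s.

1.03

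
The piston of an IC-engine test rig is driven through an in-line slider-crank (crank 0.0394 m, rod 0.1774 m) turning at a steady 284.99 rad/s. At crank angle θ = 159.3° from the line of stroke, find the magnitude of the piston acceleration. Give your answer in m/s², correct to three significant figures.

2450

ω = 285 rad/s
x(θ) = r cosθ + √(L² − r² sin²θ); with ω constant, a = ω²·d²x/dθ².
d²x/dθ² = −r cosθ − r²(cos2θ)/√u − r⁴ sin²2θ/(4u^{3/2}),  u = L² − r² sin²θ = 0.0312768 m².
Substituting r = 0.0394 m, L = 0.1774 m, θ = 159.3°: d²x/dθ² = +0.030225 m.
a = ω²·d²x/dθ² = (285)²·(+0.030225) = +2454.8 m/s²;  |a| = 2454.8 m/s².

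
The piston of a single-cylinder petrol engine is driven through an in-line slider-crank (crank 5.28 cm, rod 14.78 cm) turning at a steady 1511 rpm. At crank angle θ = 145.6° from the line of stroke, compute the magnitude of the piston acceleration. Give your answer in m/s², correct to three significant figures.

902

ω = 2π·1511/60 = 158.2 rad/s
x(θ) = r cosθ + √(L² − r² sin²θ); with ω constant, a = ω²·d²x/dθ².
d²x/dθ² = −r cosθ − r²(cos2θ)/√u − r⁴ sin²2θ/(4u^{3/2}),  u = L² − r² sin²θ = 0.020955 m².
Substituting r = 0.0528 m, L = 0.1478 m, θ = 145.6°: d²x/dθ² = +0.036045 m.
a = ω²·d²x/dθ² = (158.2)²·(+0.036045) = +902.46 m/s²;  |a| = 902.46 m/s².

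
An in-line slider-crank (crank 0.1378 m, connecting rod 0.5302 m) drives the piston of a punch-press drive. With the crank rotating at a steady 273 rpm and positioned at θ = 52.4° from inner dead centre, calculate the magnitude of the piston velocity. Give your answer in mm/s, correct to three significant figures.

ω = 2π·273/60 = 28.59 rad/s
For an in-line slider-crank, x = r cosθ + √(L² − r² sin²θ), so v = −rω sinθ·[1 + r cosθ/√(L² − r² sin²θ)].
With r = 0.1378 m, L = 0.5302 m, θ = 52.4°: √(L² − r² sin²θ) = 0.51884 m.
v = −0.1378·28.59·0.79229·[1 + 0.1378·0.61015/0.51884] = -3.627 m/s.
|v| = 3.627 m/s = 3627 mm/s.

3630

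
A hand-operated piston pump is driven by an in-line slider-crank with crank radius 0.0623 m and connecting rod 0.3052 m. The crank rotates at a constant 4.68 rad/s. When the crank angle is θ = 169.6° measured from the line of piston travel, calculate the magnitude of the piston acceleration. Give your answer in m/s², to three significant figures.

ω = 4.68 rad/s
x(θ) = r cosθ + √(L² − r² sin²θ); with ω constant, a = ω²·d²x/dθ².
d²x/dθ² = −r cosθ − r²(cos2θ)/√u − r⁴ sin²2θ/(4u^{3/2}),  u = L² − r² sin²θ = 0.0930206 m².
Substituting r = 0.0623 m, L = 0.3052 m, θ = 169.6°: d²x/dθ² = +0.049363 m.
a = ω²·d²x/dθ² = (4.68)²·(+0.049363) = +1.0812 m/s²;  |a| = 1.0812 m/s².

1.08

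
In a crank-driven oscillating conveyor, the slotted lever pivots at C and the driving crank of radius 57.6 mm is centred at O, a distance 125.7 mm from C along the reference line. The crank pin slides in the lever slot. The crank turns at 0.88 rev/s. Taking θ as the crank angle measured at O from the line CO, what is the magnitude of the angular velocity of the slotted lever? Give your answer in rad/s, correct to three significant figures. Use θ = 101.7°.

0.632

ω = 5.529 rad/s (from 0.88 rev/s).
Crank pin A relative to C: A = (d + r cosθ, r sinθ); lever angle φ = atan2(r sinθ, d + r cosθ).
Differentiating tanφ: φ̇ = rω(d cosθ + r)/(d² + r² + 2dr cosθ).
d² + r² + 2dr cosθ = |CA|² = 0.0161818 m²;  d cosθ + r = +0.03211 m.
|ω_lever| = |0.0576·5.529·+0.03211| / 0.0161818 = 0.63197 rad/s.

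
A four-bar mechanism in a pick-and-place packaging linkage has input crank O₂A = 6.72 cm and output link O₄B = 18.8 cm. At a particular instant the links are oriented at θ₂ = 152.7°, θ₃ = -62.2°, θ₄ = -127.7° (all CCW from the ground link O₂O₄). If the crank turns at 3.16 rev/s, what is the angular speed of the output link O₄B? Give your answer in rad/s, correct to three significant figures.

ω₂ = 19.85 rad/s (from 3.16 rev/s).
Differentiating the loop-closure r₂e^{iθ₂}+r₃e^{iθ₃}=r₁+r₄e^{iθ₄} gives r₂ω₂e^{iθ₂}+r₃ω₃e^{iθ₃}=r₄ω₄e^{iθ₄}.
Eliminating the other unknown: ω₄ = r₂ω₂ sin(θ₂−θ₃) / [r₄ sin(θ₄−θ₃)].
Numerator sine = -0.57215; denominator sine = -0.90996.
Result = 0.0672·19.85·(-0.57215) / (0.188·(-0.90996)) = +4.4623 rad/s; magnitude 4.4623 rad/s.

4.46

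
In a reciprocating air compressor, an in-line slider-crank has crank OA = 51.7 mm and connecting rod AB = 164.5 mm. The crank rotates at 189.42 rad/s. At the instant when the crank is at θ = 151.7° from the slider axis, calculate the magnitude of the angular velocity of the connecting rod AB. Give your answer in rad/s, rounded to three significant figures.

ω = 189.4 rad/s
The rod makes angle φ with the slider axis where L sinφ = r sinθ; differentiating, L cosφ·φ̇ = r ω cosθ.
L cosφ = √(L² − r² sin²θ) = 0.16266 m.
|ω_rod| = r ω |cosθ| / √(L² − r² sin²θ) = 0.0517·189.4·0.88048/0.16266 = 53.008 rad/s.

53.0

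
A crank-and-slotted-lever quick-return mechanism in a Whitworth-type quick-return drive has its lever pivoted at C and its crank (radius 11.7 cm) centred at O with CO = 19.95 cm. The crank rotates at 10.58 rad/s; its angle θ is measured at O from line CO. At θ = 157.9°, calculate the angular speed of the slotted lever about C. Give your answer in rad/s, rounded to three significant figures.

8.20

ω = 10.58 rad/s
Crank pin A relative to C: A = (d + r cosθ, r sinθ); lever angle φ = atan2(r sinθ, d + r cosθ).
Differentiating tanφ: φ̇ = rω(d cosθ + r)/(d² + r² + 2dr cosθ).
d² + r² + 2dr cosθ = |CA|² = 0.0102361 m²;  d cosθ + r = -0.067842 m.
|ω_lever| = |0.117·10.58·-0.067842| / 0.0102361 = 8.2042 rad/s.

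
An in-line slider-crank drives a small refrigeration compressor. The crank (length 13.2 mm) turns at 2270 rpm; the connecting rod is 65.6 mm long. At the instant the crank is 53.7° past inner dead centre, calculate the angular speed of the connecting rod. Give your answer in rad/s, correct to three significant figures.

ω = 237.7 rad/s (converted from 2270 rpm).
The rod makes angle φ with the slider axis where L sinφ = r sinθ; differentiating, L cosφ·φ̇ = r ω cosθ.
L cosφ = √(L² − r² sin²θ) = 0.064732 m.
|ω_rod| = r ω |cosθ| / √(L² − r² sin²θ) = 0.0132·237.7·0.59201/0.064732 = 28.697 rad/s.

28.7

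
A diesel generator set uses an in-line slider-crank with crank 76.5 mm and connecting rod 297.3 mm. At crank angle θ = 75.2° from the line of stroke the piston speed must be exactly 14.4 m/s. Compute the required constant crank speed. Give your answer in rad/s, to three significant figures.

For an in-line slider-crank, |v_piston| = rω|sinθ|·[1 + r cosθ/√(L² − r² sin²θ)].
With r = 0.0765 m, L = 0.2973 m, θ = 75.2°: the bracketed kinematic factor |dx/dθ| = 0.078981 m.
ω = v/|dx/dθ| = 14.4/0.078981 = 182.32 rad/s.

182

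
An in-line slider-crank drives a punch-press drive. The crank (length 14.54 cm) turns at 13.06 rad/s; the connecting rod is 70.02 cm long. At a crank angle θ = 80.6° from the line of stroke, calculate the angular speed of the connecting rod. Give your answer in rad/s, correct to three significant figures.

0.453

ω = 13.06 rad/s
The rod makes angle φ with the slider axis where L sinφ = r sinθ; differentiating, L cosφ·φ̇ = r ω cosθ.
L cosφ = √(L² − r² sin²θ) = 0.68535 m.
|ω_rod| = r ω |cosθ| / √(L² − r² sin²θ) = 0.1454·13.06·0.16333/0.68535 = 0.45253 rad/s.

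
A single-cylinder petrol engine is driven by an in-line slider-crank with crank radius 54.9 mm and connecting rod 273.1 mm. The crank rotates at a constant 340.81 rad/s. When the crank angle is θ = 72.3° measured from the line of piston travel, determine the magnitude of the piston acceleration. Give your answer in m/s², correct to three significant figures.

879

ω = 340.8 rad/s
x(θ) = r cosθ + √(L² − r² sin²θ); with ω constant, a = ω²·d²x/dθ².
d²x/dθ² = −r cosθ − r²(cos2θ)/√u − r⁴ sin²2θ/(4u^{3/2}),  u = L² − r² sin²θ = 0.0718482 m².
Substituting r = 0.0549 m, L = 0.2731 m, θ = 72.3°: d²x/dθ² = -0.0075654 m.
a = ω²·d²x/dθ² = (340.8)²·(-0.0075654) = -878.73 m/s²;  |a| = 878.73 m/s².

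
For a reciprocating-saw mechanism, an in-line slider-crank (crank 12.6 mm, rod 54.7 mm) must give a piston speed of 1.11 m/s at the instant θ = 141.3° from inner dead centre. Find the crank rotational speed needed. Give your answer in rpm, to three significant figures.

1640

For an in-line slider-crank, |v_piston| = rω|sinθ|·[1 + r cosθ/√(L² − r² sin²θ)].
With r = 0.0126 m, L = 0.0547 m, θ = 141.3°: the bracketed kinematic factor |dx/dθ| = 0.0064469 m.
ω = v/|dx/dθ| = 1.11/0.0064469 = 172.18 rad/s.
N = 60ω/(2π) = 1644.2 rpm.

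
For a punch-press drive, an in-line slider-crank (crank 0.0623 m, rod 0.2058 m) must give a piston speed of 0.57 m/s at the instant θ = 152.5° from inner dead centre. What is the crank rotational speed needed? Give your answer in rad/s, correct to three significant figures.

For an in-line slider-crank, |v_piston| = rω|sinθ|·[1 + r cosθ/√(L² − r² sin²θ)].
With r = 0.0623 m, L = 0.2058 m, θ = 152.5°: the bracketed kinematic factor |dx/dθ| = 0.020966 m.
ω = v/|dx/dθ| = 0.57/0.020966 = 27.187 rad/s.

27.2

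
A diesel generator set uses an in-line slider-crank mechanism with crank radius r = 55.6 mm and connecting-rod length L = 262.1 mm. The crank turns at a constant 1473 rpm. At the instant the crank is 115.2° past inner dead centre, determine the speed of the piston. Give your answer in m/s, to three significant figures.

7.05

ω = 2π·1473/60 = 154.3 rad/s
For an in-line slider-crank, x = r cosθ + √(L² − r² sin²θ), so v = −rω sinθ·[1 + r cosθ/√(L² − r² sin²θ)].
With r = 0.0556 m, L = 0.2621 m, θ = 115.2°: √(L² − r² sin²θ) = 0.25723 m.
v = −0.0556·154.3·0.90483·[1 + 0.0556·-0.42578/0.25723] = -7.046 m/s.
|v| = 7.046 m/s.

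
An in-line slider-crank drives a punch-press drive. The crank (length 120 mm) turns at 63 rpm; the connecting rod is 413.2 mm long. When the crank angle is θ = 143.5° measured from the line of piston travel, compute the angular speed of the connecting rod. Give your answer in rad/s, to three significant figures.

ω = 6.597 rad/s (converted from 63 rpm).
The rod makes angle φ with the slider axis where L sinφ = r sinθ; differentiating, L cosφ·φ̇ = r ω cosθ.
L cosφ = √(L² − r² sin²θ) = 0.40699 m.
|ω_rod| = r ω |cosθ| / √(L² − r² sin²θ) = 0.12·6.597·0.80386/0.40699 = 1.5637 rad/s.

1.56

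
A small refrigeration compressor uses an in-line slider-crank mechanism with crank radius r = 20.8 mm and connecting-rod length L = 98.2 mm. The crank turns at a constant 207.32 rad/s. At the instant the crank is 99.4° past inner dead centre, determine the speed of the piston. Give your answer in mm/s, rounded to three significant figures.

4100

ω = 207.3 rad/s
For an in-line slider-crank, x = r cosθ + √(L² − r² sin²θ), so v = −rω sinθ·[1 + r cosθ/√(L² − r² sin²θ)].
With r = 0.0208 m, L = 0.0982 m, θ = 99.4°: √(L² − r² sin²θ) = 0.096032 m.
v = −0.0208·207.3·0.98657·[1 + 0.0208·-0.16333/0.096032] = -4.1039 m/s.
|v| = 4.1039 m/s = 4103.9 mm/s.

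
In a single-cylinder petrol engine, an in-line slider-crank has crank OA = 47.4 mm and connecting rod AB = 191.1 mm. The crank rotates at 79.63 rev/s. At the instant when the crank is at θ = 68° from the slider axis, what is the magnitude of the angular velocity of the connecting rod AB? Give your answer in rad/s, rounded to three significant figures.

47.8

ω = 500.3 rad/s (converted from 79.63 rev/s).
The rod makes angle φ with the slider axis where L sinφ = r sinθ; differentiating, L cosφ·φ̇ = r ω cosθ.
L cosφ = √(L² − r² sin²θ) = 0.18598 m.
|ω_rod| = r ω |cosθ| / √(L² − r² sin²θ) = 0.0474·500.3·0.37461/0.18598 = 47.769 rad/s.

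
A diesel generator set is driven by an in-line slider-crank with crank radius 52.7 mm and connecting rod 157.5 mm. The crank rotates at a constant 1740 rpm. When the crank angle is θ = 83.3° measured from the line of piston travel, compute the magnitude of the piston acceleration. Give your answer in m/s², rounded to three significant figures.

399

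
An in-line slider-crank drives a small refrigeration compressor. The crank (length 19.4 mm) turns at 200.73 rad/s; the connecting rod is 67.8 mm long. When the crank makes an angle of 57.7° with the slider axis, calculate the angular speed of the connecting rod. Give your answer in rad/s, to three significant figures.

ω = 200.7 rad/s
The rod makes angle φ with the slider axis where L sinφ = r sinθ; differentiating, L cosφ·φ̇ = r ω cosθ.
L cosφ = √(L² − r² sin²θ) = 0.065787 m.
|ω_rod| = r ω |cosθ| / √(L² − r² sin²θ) = 0.0194·200.7·0.53435/0.065787 = 31.63 rad/s.

31.6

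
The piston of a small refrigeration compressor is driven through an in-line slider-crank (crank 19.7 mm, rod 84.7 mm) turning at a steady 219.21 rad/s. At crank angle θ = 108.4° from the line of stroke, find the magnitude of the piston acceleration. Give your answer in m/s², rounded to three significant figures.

478

ω = 219.2 rad/s
x(θ) = r cosθ + √(L² − r² sin²θ); with ω constant, a = ω²·d²x/dθ².
d²x/dθ² = −r cosθ − r²(cos2θ)/√u − r⁴ sin²2θ/(4u^{3/2}),  u = L² − r² sin²θ = 0.00682467 m².
Substituting r = 0.0197 m, L = 0.0847 m, θ = 108.4°: d²x/dθ² = +0.009956 m.
a = ω²·d²x/dθ² = (219.2)²·(+0.009956) = +478.41 m/s²;  |a| = 478.41 m/s².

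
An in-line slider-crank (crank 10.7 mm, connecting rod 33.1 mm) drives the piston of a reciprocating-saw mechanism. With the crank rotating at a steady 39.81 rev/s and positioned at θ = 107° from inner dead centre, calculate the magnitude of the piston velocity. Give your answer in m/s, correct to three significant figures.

2.31

ω = 2π·39.8 = 250.1 rad/s
For an in-line slider-crank, x = r cosθ + √(L² − r² sin²θ), so v = −rω sinθ·[1 + r cosθ/√(L² − r² sin²θ)].
With r = 0.0107 m, L = 0.0331 m, θ = 107°: √(L² − r² sin²θ) = 0.031479 m.
v = −0.0107·250.1·0.95630·[1 + 0.0107·-0.29237/0.031479] = -2.3051 m/s.
|v| = 2.3051 m/s.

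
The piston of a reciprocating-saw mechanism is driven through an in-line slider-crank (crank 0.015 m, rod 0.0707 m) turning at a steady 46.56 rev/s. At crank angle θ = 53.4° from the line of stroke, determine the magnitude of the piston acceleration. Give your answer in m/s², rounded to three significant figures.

688

ω = 2π·46.6 = 292.5 rad/s
x(θ) = r cosθ + √(L² − r² sin²θ); with ω constant, a = ω²·d²x/dθ².
d²x/dθ² = −r cosθ − r²(cos2θ)/√u − r⁴ sin²2θ/(4u^{3/2}),  u = L² − r² sin²θ = 0.00485347 m².
Substituting r = 0.015 m, L = 0.0707 m, θ = 53.4°: d²x/dθ² = -0.0080442 m.
a = ω²·d²x/dθ² = (292.5)²·(-0.0080442) = -688.44 m/s²;  |a| = 688.44 m/s².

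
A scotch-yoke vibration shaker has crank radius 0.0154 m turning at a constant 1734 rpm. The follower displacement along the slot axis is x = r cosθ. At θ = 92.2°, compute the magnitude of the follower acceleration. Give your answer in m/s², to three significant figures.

ω = 181.6 rad/s (from 1734 rpm).
x = r cosθ ⇒ ẍ = −rω² cosθ (ω constant).
|a| = rω²|cosθ| = 0.0154·(181.6)²·|cos 92.2°| = 19.493 m/s².

19.5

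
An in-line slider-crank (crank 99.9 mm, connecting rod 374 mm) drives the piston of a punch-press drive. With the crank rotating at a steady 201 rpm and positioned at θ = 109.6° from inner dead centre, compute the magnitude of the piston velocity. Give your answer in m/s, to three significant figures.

1.80

ω = 2π·201/60 = 21.05 rad/s
For an in-line slider-crank, x = r cosθ + √(L² − r² sin²θ), so v = −rω sinθ·[1 + r cosθ/√(L² − r² sin²θ)].
With r = 0.0999 m, L = 0.374 m, θ = 109.6°: √(L² − r² sin²θ) = 0.36197 m.
v = −0.0999·21.05·0.94206·[1 + 0.0999·-0.33545/0.36197] = -1.7975 m/s.
|v| = 1.7975 m/s.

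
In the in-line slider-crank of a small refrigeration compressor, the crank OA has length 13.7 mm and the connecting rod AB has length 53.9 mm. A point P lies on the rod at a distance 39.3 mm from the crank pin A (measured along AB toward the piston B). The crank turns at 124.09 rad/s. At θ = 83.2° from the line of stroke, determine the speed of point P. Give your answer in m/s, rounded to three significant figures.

ω = 124.1 rad/s.  Crank-pin speed |V_A| = rω = 1.7 m/s, perpendicular to OA.
Rod angle: sinφ = −(r/L) sinθ ⇒ φ = -14.619°; ω_rod = −rω cosθ/√(L²−r²sin²θ) = -3.8595 rad/s.
V_P = V_A + ω_rod × AP, with AP = 0.0393 m along the rod.
Components: V_Px = −rω sinθ − a·ω_rod·sinφ = -1.7264 m/s;  V_Py = rω cosθ + a·ω_rod·cosφ = +0.054524 m/s.
|V_P| = √(V_Px² + V_Py²) = 1.7272 m/s.

1.73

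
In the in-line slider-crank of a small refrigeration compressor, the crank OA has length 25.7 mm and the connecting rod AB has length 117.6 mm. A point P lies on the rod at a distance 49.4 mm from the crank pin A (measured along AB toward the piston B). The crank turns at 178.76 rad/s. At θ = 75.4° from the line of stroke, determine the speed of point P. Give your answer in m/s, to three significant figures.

4.60

ω = 178.8 rad/s.  Crank-pin speed |V_A| = rω = 4.5941 m/s, perpendicular to OA.
Rod angle: sinφ = −(r/L) sinθ ⇒ φ = -12.209°; ω_rod = −rω cosθ/√(L²−r²sin²θ) = -10.075 rad/s.
V_P = V_A + ω_rod × AP, with AP = 0.0494 m along the rod.
Components: V_Px = −rω sinθ − a·ω_rod·sinφ = -4.551 m/s;  V_Py = rω cosθ + a·ω_rod·cosφ = +0.67158 m/s.
|V_P| = √(V_Px² + V_Py²) = 4.6003 m/s.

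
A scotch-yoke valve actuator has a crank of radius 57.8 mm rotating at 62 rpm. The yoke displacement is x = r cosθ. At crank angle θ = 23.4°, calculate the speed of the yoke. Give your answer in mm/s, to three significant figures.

149

ω = 6.493 rad/s (from 62 rpm).
x = r cosθ ⇒ ẋ = −rω sinθ.
|v| = rω|sinθ| = 0.0578·6.493·|sin 23.4°| = 0.14904 m/s = 149.04 mm/s.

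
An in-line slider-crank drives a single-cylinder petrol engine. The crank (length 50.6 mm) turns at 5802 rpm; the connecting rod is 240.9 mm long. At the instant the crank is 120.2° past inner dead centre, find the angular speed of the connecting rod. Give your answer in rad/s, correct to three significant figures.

65.3

ω = 607.6 rad/s (converted from 5802 rpm).
The rod makes angle φ with the slider axis where L sinφ = r sinθ; differentiating, L cosφ·φ̇ = r ω cosθ.
L cosφ = √(L² − r² sin²θ) = 0.2369 m.
|ω_rod| = r ω |cosθ| / √(L² − r² sin²θ) = 0.0506·607.6·0.50302/0.2369 = 65.28 rad/s.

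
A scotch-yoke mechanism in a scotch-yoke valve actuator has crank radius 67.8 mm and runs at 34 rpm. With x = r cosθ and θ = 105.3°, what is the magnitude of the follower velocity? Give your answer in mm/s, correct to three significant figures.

ω = 3.56 rad/s (from 34 rpm).
x = r cosθ ⇒ ẋ = −rω sinθ.
|v| = rω|sinθ| = 0.0678·3.56·|sin 105.3°| = 0.23284 m/s = 232.84 mm/s.

233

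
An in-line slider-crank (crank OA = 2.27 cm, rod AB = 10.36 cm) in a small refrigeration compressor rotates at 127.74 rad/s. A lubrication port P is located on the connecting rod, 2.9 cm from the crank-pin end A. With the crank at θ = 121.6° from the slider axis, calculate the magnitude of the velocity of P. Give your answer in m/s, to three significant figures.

2.63

ω = 127.7 rad/s.  Crank-pin speed |V_A| = rω = 2.8997 m/s, perpendicular to OA.
Rod angle: sinφ = −(r/L) sinθ ⇒ φ = -10.756°; ω_rod = −rω cosθ/√(L²−r²sin²θ) = +14.928 rad/s.
V_P = V_A + ω_rod × AP, with AP = 0.029 m along the rod.
Components: V_Px = −rω sinθ − a·ω_rod·sinφ = -2.389 m/s;  V_Py = rω cosθ + a·ω_rod·cosφ = -1.0941 m/s.
|V_P| = √(V_Px² + V_Py²) = 2.6276 m/s.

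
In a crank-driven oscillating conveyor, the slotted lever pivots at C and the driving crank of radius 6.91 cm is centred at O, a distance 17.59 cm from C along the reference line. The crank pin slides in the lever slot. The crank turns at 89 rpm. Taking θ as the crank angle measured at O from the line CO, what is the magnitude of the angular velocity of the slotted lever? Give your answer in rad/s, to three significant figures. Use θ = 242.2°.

ω = 9.32 rad/s (from 89 rpm).
Crank pin A relative to C: A = (d + r cosθ, r sinθ); lever angle φ = atan2(r sinθ, d + r cosθ).
Differentiating tanφ: φ̇ = rω(d cosθ + r)/(d² + r² + 2dr cosθ).
d² + r² + 2dr cosθ = |CA|² = 0.024378 m²;  d cosθ + r = -0.012937 m.
|ω_lever| = |0.0691·9.32·-0.012937| / 0.024378 = 0.34178 rad/s.

0.342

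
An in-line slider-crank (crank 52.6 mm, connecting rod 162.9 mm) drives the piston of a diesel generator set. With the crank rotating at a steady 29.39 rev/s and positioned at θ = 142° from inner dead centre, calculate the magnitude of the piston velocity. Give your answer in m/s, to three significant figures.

ω = 2π·29.4 = 184.7 rad/s
For an in-line slider-crank, x = r cosθ + √(L² − r² sin²θ), so v = −rω sinθ·[1 + r cosθ/√(L² − r² sin²θ)].
With r = 0.0526 m, L = 0.1629 m, θ = 142°: √(L² − r² sin²θ) = 0.15965 m.
v = −0.0526·184.7·0.61566·[1 + 0.0526·-0.78801/0.15965] = -4.4275 m/s.
|v| = 4.4275 m/s.

4.43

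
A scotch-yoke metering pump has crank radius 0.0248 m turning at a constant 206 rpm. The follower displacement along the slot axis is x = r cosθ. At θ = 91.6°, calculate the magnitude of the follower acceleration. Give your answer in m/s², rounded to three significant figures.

ω = 21.57 rad/s (from 206 rpm).
x = r cosθ ⇒ ẍ = −rω² cosθ (ω constant).
|a| = rω²|cosθ| = 0.0248·(21.57)²·|cos 91.6°| = 0.32224 m/s².

0.322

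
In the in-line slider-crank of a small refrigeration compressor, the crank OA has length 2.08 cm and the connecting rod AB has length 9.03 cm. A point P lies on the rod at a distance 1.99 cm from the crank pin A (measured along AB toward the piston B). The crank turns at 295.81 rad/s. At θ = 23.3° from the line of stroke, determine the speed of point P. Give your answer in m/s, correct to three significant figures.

5.09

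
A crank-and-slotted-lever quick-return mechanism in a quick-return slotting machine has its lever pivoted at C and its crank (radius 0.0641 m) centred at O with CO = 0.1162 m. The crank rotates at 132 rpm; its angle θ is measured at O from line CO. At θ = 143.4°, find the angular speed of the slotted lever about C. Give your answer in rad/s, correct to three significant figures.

ω = 13.82 rad/s (from 132 rpm).
Crank pin A relative to C: A = (d + r cosθ, r sinθ); lever angle φ = atan2(r sinθ, d + r cosθ).
Differentiating tanφ: φ̇ = rω(d cosθ + r)/(d² + r² + 2dr cosθ).
d² + r² + 2dr cosθ = |CA|² = 0.00565181 m²;  d cosθ + r = -0.029187 m.
|ω_lever| = |0.0641·13.82·-0.029187| / 0.00565181 = 4.5758 rad/s.

4.58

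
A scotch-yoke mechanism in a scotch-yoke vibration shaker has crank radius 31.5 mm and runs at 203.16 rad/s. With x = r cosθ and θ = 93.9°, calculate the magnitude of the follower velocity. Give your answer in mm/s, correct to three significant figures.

ω = 203.2 rad/s
x = r cosθ ⇒ ẋ = −rω sinθ.
|v| = rω|sinθ| = 0.0315·203.2·|sin 93.9°| = 6.3847 m/s = 6384.7 mm/s.

6380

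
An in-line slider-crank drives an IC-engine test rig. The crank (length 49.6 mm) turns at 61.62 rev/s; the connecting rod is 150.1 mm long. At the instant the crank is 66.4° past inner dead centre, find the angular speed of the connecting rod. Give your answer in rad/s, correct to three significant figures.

ω = 387.2 rad/s (converted from 61.62 rev/s).
The rod makes angle φ with the slider axis where L sinφ = r sinθ; differentiating, L cosφ·φ̇ = r ω cosθ.
L cosφ = √(L² − r² sin²θ) = 0.14305 m.
|ω_rod| = r ω |cosθ| / √(L² − r² sin²θ) = 0.0496·387.2·0.40035/0.14305 = 53.743 rad/s.

53.7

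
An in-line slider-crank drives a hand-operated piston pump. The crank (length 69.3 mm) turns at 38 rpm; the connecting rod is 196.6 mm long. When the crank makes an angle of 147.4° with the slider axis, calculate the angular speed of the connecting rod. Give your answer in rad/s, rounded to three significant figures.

1.20

ω = 3.979 rad/s (converted from 38 rpm).
The rod makes angle φ with the slider axis where L sinφ = r sinθ; differentiating, L cosφ·φ̇ = r ω cosθ.
L cosφ = √(L² − r² sin²θ) = 0.19302 m.
|ω_rod| = r ω |cosθ| / √(L² − r² sin²θ) = 0.0693·3.979·0.84245/0.19302 = 1.2036 rad/s.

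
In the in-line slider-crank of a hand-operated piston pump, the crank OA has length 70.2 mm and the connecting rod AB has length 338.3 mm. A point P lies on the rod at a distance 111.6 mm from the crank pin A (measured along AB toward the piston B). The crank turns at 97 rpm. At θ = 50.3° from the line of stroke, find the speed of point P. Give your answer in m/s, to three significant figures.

0.649

ω = 10.16 rad/s.  Crank-pin speed |V_A| = rω = 0.71308 m/s, perpendicular to OA.
Rod angle: sinφ = −(r/L) sinθ ⇒ φ = -9.187°; ω_rod = −rω cosθ/√(L²−r²sin²θ) = -1.3639 rad/s.
V_P = V_A + ω_rod × AP, with AP = 0.1116 m along the rod.
Components: V_Px = −rω sinθ − a·ω_rod·sinφ = -0.57294 m/s;  V_Py = rω cosθ + a·ω_rod·cosφ = +0.30523 m/s.
|V_P| = √(V_Px² + V_Py²) = 0.64918 m/s.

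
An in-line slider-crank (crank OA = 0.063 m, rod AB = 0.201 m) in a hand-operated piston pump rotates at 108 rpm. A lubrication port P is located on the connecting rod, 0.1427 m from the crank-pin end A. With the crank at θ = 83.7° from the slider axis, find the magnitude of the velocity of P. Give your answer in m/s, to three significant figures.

ω = 11.31 rad/s.  Crank-pin speed |V_A| = rω = 0.71251 m/s, perpendicular to OA.
Rod angle: sinφ = −(r/L) sinθ ⇒ φ = -18.152°; ω_rod = −rω cosθ/√(L²−r²sin²θ) = -0.40936 rad/s.
V_P = V_A + ω_rod × AP, with AP = 0.1427 m along the rod.
Components: V_Px = −rω sinθ − a·ω_rod·sinφ = -0.72641 m/s;  V_Py = rω cosθ + a·ω_rod·cosφ = +0.022678 m/s.
|V_P| = √(V_Px² + V_Py²) = 0.72676 m/s.

0.727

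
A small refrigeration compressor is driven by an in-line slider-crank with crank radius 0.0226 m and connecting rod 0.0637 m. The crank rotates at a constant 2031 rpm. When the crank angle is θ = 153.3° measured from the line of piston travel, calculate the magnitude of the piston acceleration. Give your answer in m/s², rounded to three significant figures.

687

ω = 2π·2031/60 = 212.7 rad/s
x(θ) = r cosθ + √(L² − r² sin²θ); with ω constant, a = ω²·d²x/dθ².
d²x/dθ² = −r cosθ − r²(cos2θ)/√u − r⁴ sin²2θ/(4u^{3/2}),  u = L² − r² sin²θ = 0.00395457 m².
Substituting r = 0.0226 m, L = 0.0637 m, θ = 153.3°: d²x/dθ² = +0.015179 m.
a = ω²·d²x/dθ² = (212.7)²·(+0.015179) = +686.61 m/s²;  |a| = 686.61 m/s².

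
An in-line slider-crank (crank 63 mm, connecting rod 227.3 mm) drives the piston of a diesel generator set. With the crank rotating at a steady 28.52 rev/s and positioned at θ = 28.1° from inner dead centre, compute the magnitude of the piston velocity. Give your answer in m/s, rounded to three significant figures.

ω = 2π·28.5 = 179.2 rad/s
For an in-line slider-crank, x = r cosθ + √(L² − r² sin²θ), so v = −rω sinθ·[1 + r cosθ/√(L² − r² sin²θ)].
With r = 0.063 m, L = 0.2273 m, θ = 28.1°: √(L² − r² sin²θ) = 0.22535 m.
v = −0.063·179.2·0.47101·[1 + 0.063·0.88213/0.22535] = -6.6287 m/s.
|v| = 6.6287 m/s.

6.63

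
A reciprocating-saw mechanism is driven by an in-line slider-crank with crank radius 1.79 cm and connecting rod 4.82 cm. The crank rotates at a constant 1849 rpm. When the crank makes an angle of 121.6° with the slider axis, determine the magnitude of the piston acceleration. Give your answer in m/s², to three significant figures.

462

ω = 2π·1849/60 = 193.6 rad/s
x(θ) = r cosθ + √(L² − r² sin²θ); with ω constant, a = ω²·d²x/dθ².
d²x/dθ² = −r cosθ − r²(cos2θ)/√u − r⁴ sin²2θ/(4u^{3/2}),  u = L² − r² sin²θ = 0.0020908 m².
Substituting r = 0.0179 m, L = 0.0482 m, θ = 121.6°: d²x/dθ² = +0.012325 m.
a = ω²·d²x/dθ² = (193.6)²·(+0.012325) = +462.08 m/s²;  |a| = 462.08 m/s².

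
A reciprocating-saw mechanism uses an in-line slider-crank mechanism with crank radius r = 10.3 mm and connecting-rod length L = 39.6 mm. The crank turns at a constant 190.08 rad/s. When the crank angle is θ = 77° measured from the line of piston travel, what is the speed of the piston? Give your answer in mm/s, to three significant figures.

ω = 190.1 rad/s
For an in-line slider-crank, x = r cosθ + √(L² − r² sin²θ), so v = −rω sinθ·[1 + r cosθ/√(L² − r² sin²θ)].
With r = 0.0103 m, L = 0.0396 m, θ = 77°: √(L² − r² sin²θ) = 0.038307 m.
v = −0.0103·190.1·0.97437·[1 + 0.0103·0.22495/0.038307] = -2.023 m/s.
|v| = 2.023 m/s = 2023 mm/s.

2020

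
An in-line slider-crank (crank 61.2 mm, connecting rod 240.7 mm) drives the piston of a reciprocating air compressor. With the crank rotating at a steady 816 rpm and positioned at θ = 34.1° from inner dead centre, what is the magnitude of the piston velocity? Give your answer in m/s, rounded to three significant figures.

3.56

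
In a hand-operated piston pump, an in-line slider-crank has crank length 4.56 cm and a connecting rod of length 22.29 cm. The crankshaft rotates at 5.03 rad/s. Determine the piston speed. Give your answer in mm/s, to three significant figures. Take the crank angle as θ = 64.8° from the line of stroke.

ω = 5.03 rad/s
For an in-line slider-crank, x = r cosθ + √(L² − r² sin²θ), so v = −rω sinθ·[1 + r cosθ/√(L² − r² sin²θ)].
With r = 0.0456 m, L = 0.2229 m, θ = 64.8°: √(L² − r² sin²θ) = 0.21905 m.
v = −0.0456·5.03·0.90483·[1 + 0.0456·0.42578/0.21905] = -0.22593 m/s.
|v| = 0.22593 m/s = 225.93 mm/s.

226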